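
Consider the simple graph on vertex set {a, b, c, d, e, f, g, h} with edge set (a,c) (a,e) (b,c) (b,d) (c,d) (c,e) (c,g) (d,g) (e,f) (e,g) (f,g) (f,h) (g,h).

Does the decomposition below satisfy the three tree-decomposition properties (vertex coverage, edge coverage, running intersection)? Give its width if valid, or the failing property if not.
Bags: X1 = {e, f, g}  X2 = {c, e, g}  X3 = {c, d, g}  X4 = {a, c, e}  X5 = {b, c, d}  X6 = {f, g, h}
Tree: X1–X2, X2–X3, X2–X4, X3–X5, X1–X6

Yes; width 2.

Every vertex of G appears in some bag (union = {a, b, c, d, e, f, g, h}); every edge is covered by a bag; and for each vertex v the set of bags containing v is connected in the bag tree. The decomposition is therefore valid. The largest bag has 3 vertices, so the width is 2.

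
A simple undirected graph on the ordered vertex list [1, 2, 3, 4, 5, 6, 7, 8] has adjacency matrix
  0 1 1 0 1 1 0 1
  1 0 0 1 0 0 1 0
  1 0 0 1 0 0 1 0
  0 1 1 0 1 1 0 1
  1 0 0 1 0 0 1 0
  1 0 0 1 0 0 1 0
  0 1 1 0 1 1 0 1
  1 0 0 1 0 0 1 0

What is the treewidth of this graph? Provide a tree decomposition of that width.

Treewidth 3.
One optimal decomposition is:
Bags: B1 = {1, 4, 5, 7}  B2 = {1, 2, 4, 7}  B3 = {1, 4, 6, 7}  B4 = {1, 4, 7, 8}  B5 = {1, 3, 4, 7}
Tree: B1–B2, B2–B3, B3–B4, B4–B5

Every bag has size at most 4, so the width is 4 − 1 = 3 and tw(G) ≤ 3. For the lower bound: the 4 vertex sets {4,5}, {1,2}, {7}, {6} are disjoint, each induces a connected subgraph, and every pair is joined by at least one edge of G. Contracting each set to a single vertex therefore yields K_{4} as a minor, and since treewidth is minor-monotone, tw(G) ≥ tw(K_{4}) = 3. Combining the bounds, tw(G) = 3.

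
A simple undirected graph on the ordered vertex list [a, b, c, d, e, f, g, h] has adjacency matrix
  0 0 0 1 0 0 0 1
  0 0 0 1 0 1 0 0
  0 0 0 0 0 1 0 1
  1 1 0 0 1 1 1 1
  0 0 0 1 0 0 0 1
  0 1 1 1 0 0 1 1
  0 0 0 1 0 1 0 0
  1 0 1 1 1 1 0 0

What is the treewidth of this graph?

A width-2 tree decomposition is:
Bags: B1 = {d, f, h}  B2 = {c, f, h}  B3 = {d, f, g}  B4 = {a, d, h}  B5 = {b, d, f}  B6 = {d, e, h}
Tree: B1–B2, B1–B3, B1–B4, B3–B5, B1–B6
Every bag has size at most 3, so the width is 3 − 1 = 2 and tw(G) ≤ 2. On the other hand G contains the 3-clique {a, d, h}. A clique must lie in a single bag of any decomposition, so no decomposition can have width below 2. Hence tw(G) = 2 exactly.

2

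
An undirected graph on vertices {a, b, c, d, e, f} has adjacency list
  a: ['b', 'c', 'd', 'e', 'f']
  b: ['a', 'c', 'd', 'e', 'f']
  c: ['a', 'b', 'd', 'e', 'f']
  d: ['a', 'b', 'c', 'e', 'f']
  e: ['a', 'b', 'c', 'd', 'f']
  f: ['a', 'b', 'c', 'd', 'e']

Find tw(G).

5

A width-5 tree decomposition is:
Bags: B1 = {a, b, c, d, e, f}
Tree: (single bag)
A single bag containing all 6 vertices is trivially a valid decomposition of width 5. Conversely, {a, b, c, d, e, f} is a clique of size 6, and the vertices of any clique must share a bag in every tree decomposition; so some bag has ≥ 6 vertices and tw(G) ≥ 5. Hence tw(G) = 5 exactly.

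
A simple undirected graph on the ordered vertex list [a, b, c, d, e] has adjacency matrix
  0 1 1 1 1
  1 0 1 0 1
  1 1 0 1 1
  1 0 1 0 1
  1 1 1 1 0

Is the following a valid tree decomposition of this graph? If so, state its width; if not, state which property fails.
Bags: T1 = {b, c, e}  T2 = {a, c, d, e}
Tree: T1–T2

No — edge (a,b) lies in no bag.

A tree decomposition must satisfy three properties: every vertex lies in some bag; for every edge, both endpoints lie together in some bag; and for every vertex, the bags containing it form a connected subtree. Here edge (a,b) lies in no bag, so the decomposition is invalid.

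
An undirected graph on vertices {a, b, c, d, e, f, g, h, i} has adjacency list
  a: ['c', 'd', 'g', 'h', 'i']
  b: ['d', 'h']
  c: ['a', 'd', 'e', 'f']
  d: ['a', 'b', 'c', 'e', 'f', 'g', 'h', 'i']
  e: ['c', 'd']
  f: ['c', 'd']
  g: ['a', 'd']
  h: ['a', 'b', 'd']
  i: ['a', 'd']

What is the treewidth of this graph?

A width-2 tree decomposition is:
Bags: B1 = {a, c, d}  B2 = {a, d, h}  B3 = {b, d, h}  B4 = {c, d, f}  B5 = {c, d, e}  B6 = {a, d, i}  B7 = {a, d, g}
Tree: B1–B2, B2–B3, B1–B4, B1–B5, B2–B6, B6–B7
Every bag has size at most 3, so the width is 3 − 1 = 2 and tw(G) ≤ 2. For the lower bound, the 3 vertices {a, d, g} are pairwise adjacent, and any tree decomposition puts a clique entirely inside one bag — forcing width ≥ 2. Hence tw(G) = 2 exactly.

2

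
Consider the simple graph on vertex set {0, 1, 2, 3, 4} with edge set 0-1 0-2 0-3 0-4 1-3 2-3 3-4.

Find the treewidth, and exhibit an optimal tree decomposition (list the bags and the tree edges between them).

Treewidth 2.
One such decomposition:
Bags: B1 = {0, 2, 3}  B2 = {0, 1, 3}  B3 = {0, 3, 4}
Tree: B1–B2, B1–B3

Each bag holds 3 vertices, so the decomposition has width 2, which upper-bounds the treewidth. Conversely, {0, 1, 3} is a clique of size 3, and the vertices of any clique must share a bag in every tree decomposition; so some bag has ≥ 3 vertices and tw(G) ≥ 2. Hence tw(G) = 2 exactly.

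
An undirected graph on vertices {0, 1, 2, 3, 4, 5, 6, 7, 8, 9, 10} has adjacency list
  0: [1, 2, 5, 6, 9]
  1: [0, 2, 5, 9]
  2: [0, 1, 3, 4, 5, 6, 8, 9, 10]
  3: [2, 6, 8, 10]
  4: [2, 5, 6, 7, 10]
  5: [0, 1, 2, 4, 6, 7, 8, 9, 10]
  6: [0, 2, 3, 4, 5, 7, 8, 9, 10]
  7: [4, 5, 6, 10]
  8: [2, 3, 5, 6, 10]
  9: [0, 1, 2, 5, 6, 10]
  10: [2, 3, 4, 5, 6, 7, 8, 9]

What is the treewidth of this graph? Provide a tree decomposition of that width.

Treewidth 4.
One optimal decomposition is:
Bags: B1 = {2, 4, 5, 6, 10}  B2 = {2, 5, 6, 9, 10}  B3 = {0, 2, 5, 6, 9}  B4 = {0, 1, 2, 5, 9}  B5 = {2, 5, 6, 8, 10}  B6 = {2, 3, 6, 8, 10}  B7 = {4, 5, 6, 7, 10}
Tree: B1–B2, B2–B3, B3–B4, B2–B5, B5–B6, B1–B7

Every bag has size at most 5, so the width is 5 − 1 = 4 and tw(G) ≤ 4. For the lower bound, the 5 vertices {2, 3, 6, 8, 10} are pairwise adjacent, and any tree decomposition puts a clique entirely inside one bag — forcing width ≥ 4. Hence tw(G) = 4 exactly.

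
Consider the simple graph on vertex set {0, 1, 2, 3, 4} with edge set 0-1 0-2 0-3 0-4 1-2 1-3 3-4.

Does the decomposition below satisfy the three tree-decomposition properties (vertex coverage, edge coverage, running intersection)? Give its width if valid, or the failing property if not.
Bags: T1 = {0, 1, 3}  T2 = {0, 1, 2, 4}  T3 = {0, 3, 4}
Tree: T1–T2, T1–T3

No — bags containing vertex 4 are not connected in the tree.

A tree decomposition must satisfy three properties: every vertex lies in some bag; for every edge, both endpoints lie together in some bag; and for every vertex, the bags containing it form a connected subtree. Here bags containing vertex 4 are not connected in the tree, so the decomposition is invalid.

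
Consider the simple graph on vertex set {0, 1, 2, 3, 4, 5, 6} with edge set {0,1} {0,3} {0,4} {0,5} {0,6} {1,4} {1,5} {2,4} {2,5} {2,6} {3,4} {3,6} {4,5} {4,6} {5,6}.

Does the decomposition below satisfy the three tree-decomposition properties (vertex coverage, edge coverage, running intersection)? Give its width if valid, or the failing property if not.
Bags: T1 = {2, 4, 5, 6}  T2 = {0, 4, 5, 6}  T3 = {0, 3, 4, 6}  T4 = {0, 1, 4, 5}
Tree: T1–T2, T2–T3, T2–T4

Yes; width 3.

Every vertex of G appears in some bag (union = {0, 1, 2, 3, 4, 5, 6}); every edge is covered by a bag; and for each vertex v the set of bags containing v is connected in the bag tree. The decomposition is therefore valid. The largest bag has 4 vertices, so the width is 3.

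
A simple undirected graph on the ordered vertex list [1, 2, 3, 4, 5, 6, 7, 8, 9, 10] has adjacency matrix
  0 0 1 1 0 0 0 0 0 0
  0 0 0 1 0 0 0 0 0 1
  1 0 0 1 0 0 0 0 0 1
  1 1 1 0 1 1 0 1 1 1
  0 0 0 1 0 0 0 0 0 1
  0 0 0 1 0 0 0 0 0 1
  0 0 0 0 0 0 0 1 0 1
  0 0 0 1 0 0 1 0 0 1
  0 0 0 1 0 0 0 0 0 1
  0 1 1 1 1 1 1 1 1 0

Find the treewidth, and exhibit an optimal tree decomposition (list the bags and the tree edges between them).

Treewidth 2.
One optimal decomposition is:
Bags: B1 = {3, 4, 10}  B2 = {1, 3, 4}  B3 = {4, 6, 10}  B4 = {2, 4, 10}  B5 = {4, 9, 10}  B6 = {4, 8, 10}  B7 = {7, 8, 10}  B8 = {4, 5, 10}
Tree: B1–B2, B1–B3, B3–B4, B1–B5, B1–B6, B6–B7, B6–B8

The largest bag has 3 vertices, giving width 2; this decomposition certifies tw(G) ≤ 2. On the other hand G contains the 3-clique {1, 3, 4}. A clique must lie in a single bag of any decomposition, so no decomposition can have width below 2. The upper and lower bounds meet at 2, so that is the treewidth.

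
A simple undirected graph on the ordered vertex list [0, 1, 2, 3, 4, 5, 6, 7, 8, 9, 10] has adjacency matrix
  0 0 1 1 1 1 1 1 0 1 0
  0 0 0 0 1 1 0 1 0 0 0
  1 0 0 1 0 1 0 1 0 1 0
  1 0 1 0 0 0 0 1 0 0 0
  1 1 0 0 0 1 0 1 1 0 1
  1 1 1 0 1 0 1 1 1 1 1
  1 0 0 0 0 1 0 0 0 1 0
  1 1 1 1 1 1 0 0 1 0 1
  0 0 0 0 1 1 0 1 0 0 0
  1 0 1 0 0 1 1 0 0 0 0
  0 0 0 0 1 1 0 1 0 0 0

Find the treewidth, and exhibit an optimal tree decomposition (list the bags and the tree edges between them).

The largest bag has 4 vertices, giving width 3; this decomposition certifies tw(G) ≤ 3. For the lower bound, the 4 vertices {0, 2, 3, 7} are pairwise adjacent, and any tree decomposition puts a clique entirely inside one bag — forcing width ≥ 3. Combining the bounds, tw(G) = 3.

Treewidth 3.
Bags: B1 = {0, 2, 5, 7}  B2 = {0, 4, 5, 7}  B3 = {0, 2, 5, 9}  B4 = {1, 4, 5, 7}  B5 = {0, 5, 6, 9}  B6 = {4, 5, 7, 8}  B7 = {4, 5, 7, 10}  B8 = {0, 2, 3, 7}
Tree: B1–B2, B1–B3, B2–B4, B3–B5, B4–B6, B2–B7, B1–B8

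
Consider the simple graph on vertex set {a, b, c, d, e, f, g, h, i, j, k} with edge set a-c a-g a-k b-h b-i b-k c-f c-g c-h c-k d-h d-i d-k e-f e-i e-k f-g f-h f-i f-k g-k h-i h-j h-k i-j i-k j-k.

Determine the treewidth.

3

A width-3 tree decomposition is:
Bags: B1 = {f, h, i, k}  B2 = {c, f, h, k}  B3 = {d, h, i, k}  B4 = {c, f, g, k}  B5 = {a, c, g, k}  B6 = {b, h, i, k}  B7 = {e, f, i, k}  B8 = {h, i, j, k}
Tree: B1–B2, B1–B3, B2–B4, B4–B5, B1–B6, B1–B7, B3–B8
Every bag has size at most 4, so the width is 4 − 1 = 3 and tw(G) ≤ 3. For the lower bound, the 4 vertices {c, f, g, k} are pairwise adjacent, and any tree decomposition puts a clique entirely inside one bag — forcing width ≥ 3. The upper and lower bounds meet at 3, so that is the treewidth.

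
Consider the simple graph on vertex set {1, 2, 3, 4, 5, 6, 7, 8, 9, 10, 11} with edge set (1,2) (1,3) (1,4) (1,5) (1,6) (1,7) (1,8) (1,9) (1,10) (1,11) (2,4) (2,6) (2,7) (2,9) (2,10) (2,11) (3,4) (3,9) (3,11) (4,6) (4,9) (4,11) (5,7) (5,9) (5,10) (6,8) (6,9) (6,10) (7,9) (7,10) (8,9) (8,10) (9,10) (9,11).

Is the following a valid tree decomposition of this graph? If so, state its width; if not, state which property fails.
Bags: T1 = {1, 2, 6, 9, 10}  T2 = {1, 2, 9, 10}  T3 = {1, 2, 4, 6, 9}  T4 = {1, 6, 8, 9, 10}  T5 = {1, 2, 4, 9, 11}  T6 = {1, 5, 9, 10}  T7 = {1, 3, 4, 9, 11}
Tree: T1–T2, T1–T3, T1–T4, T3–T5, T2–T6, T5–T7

A tree decomposition must satisfy three properties: every vertex lies in some bag; for every edge, both endpoints lie together in some bag; and for every vertex, the bags containing it form a connected subtree. Here vertex 7 appears in no bag, so the decomposition is invalid.

No — vertex 7 appears in no bag.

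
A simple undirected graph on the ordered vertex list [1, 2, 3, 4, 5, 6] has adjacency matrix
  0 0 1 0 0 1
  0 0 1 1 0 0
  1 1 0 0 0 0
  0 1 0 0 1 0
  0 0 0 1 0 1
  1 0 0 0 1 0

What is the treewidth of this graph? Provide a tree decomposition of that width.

Treewidth 2.
One such decomposition:
Bags: B1 = {2, 3, 4}  B2 = {1, 3, 4}  B3 = {1, 4, 6}  B4 = {4, 5, 6}
Tree: B1–B2, B2–B3, B3–B4

Every bag has size at most 3, so the width is 3 − 1 = 2 and tw(G) ≤ 2. For the lower bound, G contains the cycle 4–2–3–1–6–5–4, so G is not a forest; only forests have treewidth ≤ 1, hence tw(G) ≥ 2. Hence tw(G) = 2 exactly.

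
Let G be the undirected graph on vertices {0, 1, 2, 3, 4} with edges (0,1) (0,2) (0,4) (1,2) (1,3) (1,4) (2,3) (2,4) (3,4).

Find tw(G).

3

A width-3 tree decomposition is:
Bags: B1 = {0, 1, 2, 4}  B2 = {1, 2, 3, 4}
Tree: B1–B2
Every bag has size at most 4, so the width is 4 − 1 = 3 and tw(G) ≤ 3. Conversely, {0, 1, 2, 4} is a clique of size 4, and the vertices of any clique must share a bag in every tree decomposition; so some bag has ≥ 4 vertices and tw(G) ≥ 3. Therefore the treewidth is 3.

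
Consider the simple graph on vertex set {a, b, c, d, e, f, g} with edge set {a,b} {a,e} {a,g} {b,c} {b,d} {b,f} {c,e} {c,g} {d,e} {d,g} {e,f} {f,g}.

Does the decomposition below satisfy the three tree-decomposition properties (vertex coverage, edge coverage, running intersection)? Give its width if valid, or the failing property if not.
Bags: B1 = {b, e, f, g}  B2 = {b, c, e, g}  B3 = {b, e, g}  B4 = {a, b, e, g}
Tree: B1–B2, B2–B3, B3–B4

A tree decomposition must satisfy three properties: every vertex lies in some bag; for every edge, both endpoints lie together in some bag; and for every vertex, the bags containing it form a connected subtree. Here vertex d appears in no bag, so the decomposition is invalid.

No — vertex d appears in no bag.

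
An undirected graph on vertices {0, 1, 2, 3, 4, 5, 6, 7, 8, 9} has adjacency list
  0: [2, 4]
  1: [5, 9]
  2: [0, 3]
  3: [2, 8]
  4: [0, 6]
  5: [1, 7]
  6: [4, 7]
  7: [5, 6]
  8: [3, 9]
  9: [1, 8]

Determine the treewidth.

A width-2 tree decomposition is:
Bags: B1 = {5, 6, 7}  B2 = {1, 5, 6}  B3 = {1, 6, 9}  B4 = {6, 8, 9}  B5 = {3, 6, 8}  B6 = {2, 3, 6}  B7 = {0, 2, 6}  B8 = {0, 4, 6}
Tree: B1–B2, B2–B3, B3–B4, B4–B5, B5–B6, B6–B7, B7–B8
The largest bag has 3 vertices, giving width 2; this decomposition certifies tw(G) ≤ 2. For the lower bound, G contains the cycle 6–7–5–1–9–8–3–2–0–4–6, so G is not a forest; only forests have treewidth ≤ 1, hence tw(G) ≥ 2. Combining the bounds, tw(G) = 2.

2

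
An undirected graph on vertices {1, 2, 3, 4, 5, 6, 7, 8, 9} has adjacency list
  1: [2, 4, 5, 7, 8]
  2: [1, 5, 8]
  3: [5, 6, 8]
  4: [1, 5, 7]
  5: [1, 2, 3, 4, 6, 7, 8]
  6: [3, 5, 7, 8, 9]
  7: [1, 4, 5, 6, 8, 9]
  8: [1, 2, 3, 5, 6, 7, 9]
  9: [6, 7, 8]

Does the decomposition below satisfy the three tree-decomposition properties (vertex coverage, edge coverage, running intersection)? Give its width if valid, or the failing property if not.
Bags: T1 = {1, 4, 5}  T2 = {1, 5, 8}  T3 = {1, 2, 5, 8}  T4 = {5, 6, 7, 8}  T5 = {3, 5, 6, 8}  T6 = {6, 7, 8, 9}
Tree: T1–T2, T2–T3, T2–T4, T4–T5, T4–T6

No — edge (7,4) lies in no bag.

A tree decomposition must satisfy three properties: every vertex lies in some bag; for every edge, both endpoints lie together in some bag; and for every vertex, the bags containing it form a connected subtree. Here edge (7,4) lies in no bag, so the decomposition is invalid.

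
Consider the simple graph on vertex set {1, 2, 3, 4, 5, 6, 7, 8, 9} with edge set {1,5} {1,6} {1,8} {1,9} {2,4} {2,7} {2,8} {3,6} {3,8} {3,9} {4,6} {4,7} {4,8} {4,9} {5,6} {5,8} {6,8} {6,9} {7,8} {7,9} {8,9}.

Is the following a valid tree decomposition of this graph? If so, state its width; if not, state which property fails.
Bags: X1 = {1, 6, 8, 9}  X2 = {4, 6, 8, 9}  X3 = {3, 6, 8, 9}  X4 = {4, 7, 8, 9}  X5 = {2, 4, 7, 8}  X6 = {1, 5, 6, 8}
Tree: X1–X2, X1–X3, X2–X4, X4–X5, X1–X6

Yes; width 3.

Every vertex of G appears in some bag (union = {1, 2, 3, 4, 5, 6, 7, 8, 9}); every edge is covered by a bag; and for each vertex v the set of bags containing v is connected in the bag tree. The decomposition is therefore valid. The largest bag has 4 vertices, so the width is 3.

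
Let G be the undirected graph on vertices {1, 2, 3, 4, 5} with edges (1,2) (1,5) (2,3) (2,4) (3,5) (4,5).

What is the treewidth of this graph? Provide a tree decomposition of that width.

Every bag has size at most 3, so the width is 3 − 1 = 2 and tw(G) ≤ 2. The edges 5–3–2–1–5 form a cycle, so G is not a tree and its treewidth is at least 2. Combining the bounds, tw(G) = 2.

Treewidth 2.
One optimal decomposition is:
Bags: B1 = {2, 3, 5}  B2 = {1, 2, 5}  B3 = {2, 4, 5}
Tree: B1–B2, B2–B3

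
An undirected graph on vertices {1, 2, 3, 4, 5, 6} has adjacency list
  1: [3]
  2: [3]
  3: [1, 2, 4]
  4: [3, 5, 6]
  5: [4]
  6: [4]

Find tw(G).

A width-1 tree decomposition is:
Bags: B1 = {3, 4}  B2 = {1, 3}  B3 = {4, 5}  B4 = {4, 6}  B5 = {2, 3}
Tree: B1–B2, B1–B3, B1–B4, B2–B5
Every bag has size at most 2, so the width is 2 − 1 = 1 and tw(G) ≤ 1. G has an edge, so its treewidth is at least 1. The upper and lower bounds meet at 1, so that is the treewidth.

1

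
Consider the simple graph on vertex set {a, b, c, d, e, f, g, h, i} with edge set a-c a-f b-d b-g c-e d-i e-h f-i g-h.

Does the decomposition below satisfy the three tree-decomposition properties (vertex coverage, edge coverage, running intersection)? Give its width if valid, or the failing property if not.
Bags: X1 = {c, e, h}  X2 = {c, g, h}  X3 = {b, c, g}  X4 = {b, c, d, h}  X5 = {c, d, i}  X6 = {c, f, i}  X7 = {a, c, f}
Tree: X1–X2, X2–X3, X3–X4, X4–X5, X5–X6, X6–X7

A tree decomposition must satisfy three properties: every vertex lies in some bag; for every edge, both endpoints lie together in some bag; and for every vertex, the bags containing it form a connected subtree. Here bags containing vertex h are not connected in the tree, so the decomposition is invalid.

No — bags containing vertex h are not connected in the tree.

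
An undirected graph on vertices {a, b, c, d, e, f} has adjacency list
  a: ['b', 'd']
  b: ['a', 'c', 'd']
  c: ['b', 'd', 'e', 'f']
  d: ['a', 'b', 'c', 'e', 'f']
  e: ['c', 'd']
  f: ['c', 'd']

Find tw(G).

2

A width-2 tree decomposition is:
Bags: B1 = {b, c, d}  B2 = {c, d, f}  B3 = {c, d, e}  B4 = {a, b, d}
Tree: B1–B2, B1–B3, B1–B4
Every bag has size at most 3, so the width is 3 − 1 = 2 and tw(G) ≤ 2. Conversely, {c, d, e} is a clique of size 3, and the vertices of any clique must share a bag in every tree decomposition; so some bag has ≥ 3 vertices and tw(G) ≥ 2. Therefore the treewidth is 2.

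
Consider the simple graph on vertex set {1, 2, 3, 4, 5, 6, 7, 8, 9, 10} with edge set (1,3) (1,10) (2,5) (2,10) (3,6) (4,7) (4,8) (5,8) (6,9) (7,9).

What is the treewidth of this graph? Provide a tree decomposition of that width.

The largest bag has 3 vertices, giving width 2; this decomposition certifies tw(G) ≤ 2. The edges 4–8–5–2–10–1–3–6–9–7–4 form a cycle, so G is not a tree and its treewidth is at least 2. Combining the bounds, tw(G) = 2.

Treewidth 2.
One optimal decomposition is:
Bags: B1 = {4, 5, 8}  B2 = {2, 4, 5}  B3 = {2, 4, 10}  B4 = {1, 4, 10}  B5 = {1, 3, 4}  B6 = {3, 4, 6}  B7 = {4, 6, 9}  B8 = {4, 7, 9}
Tree: B1–B2, B2–B3, B3–B4, B4–B5, B5–B6, B6–B7, B7–B8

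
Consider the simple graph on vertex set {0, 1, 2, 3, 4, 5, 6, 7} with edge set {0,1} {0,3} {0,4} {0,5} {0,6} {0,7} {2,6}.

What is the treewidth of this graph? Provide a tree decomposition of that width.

Each bag holds 2 vertices, so the decomposition has width 1, which upper-bounds the treewidth. Any graph with an edge has treewidth ≥ 1, and G has the edge 6–0. Hence tw(G) = 1 exactly.

Treewidth 1.
Bags: B1 = {0, 6}  B2 = {2, 6}  B3 = {0, 4}  B4 = {0, 1}  B5 = {0, 7}  B6 = {0, 5}  B7 = {0, 3}
Tree: B1–B2, B1–B3, B3–B4, B3–B5, B1–B6, B4–B7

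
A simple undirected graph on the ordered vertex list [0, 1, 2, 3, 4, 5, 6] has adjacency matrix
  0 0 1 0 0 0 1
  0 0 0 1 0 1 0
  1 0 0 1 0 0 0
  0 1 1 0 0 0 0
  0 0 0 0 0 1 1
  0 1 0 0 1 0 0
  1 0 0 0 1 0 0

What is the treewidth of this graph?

2

A width-2 tree decomposition is:
Bags: B1 = {0, 4, 6}  B2 = {0, 4, 5}  B3 = {0, 1, 5}  B4 = {0, 1, 3}  B5 = {0, 2, 3}
Tree: B1–B2, B2–B3, B3–B4, B4–B5
Each bag holds 3 vertices, so the decomposition has width 2, which upper-bounds the treewidth. The edges 0–6–4–5–1–3–2–0 form a cycle, so G is not a tree and its treewidth is at least 2. Therefore the treewidth is 2.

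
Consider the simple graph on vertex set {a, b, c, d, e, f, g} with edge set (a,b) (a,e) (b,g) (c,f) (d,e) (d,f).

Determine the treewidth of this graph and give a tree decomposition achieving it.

Treewidth 1.
One optimal decomposition is:
Bags: B1 = {b, g}  B2 = {a, b}  B3 = {a, e}  B4 = {d, e}  B5 = {d, f}  B6 = {c, f}
Tree: B1–B2, B2–B3, B3–B4, B4–B5, B5–B6

Each bag holds 2 vertices, so the decomposition has width 1, which upper-bounds the treewidth. G has an edge, so its treewidth is at least 1. The upper and lower bounds meet at 1, so that is the treewidth.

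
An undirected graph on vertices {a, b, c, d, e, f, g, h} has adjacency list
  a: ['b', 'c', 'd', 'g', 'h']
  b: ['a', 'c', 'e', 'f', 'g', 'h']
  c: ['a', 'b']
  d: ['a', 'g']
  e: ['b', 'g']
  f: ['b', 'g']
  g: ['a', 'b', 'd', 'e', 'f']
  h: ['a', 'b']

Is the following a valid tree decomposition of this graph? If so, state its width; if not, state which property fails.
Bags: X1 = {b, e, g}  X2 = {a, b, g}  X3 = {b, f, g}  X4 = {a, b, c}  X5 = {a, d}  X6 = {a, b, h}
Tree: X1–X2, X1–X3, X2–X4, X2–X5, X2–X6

A tree decomposition must satisfy three properties: every vertex lies in some bag; for every edge, both endpoints lie together in some bag; and for every vertex, the bags containing it form a connected subtree. Here edge (g,d) lies in no bag, so the decomposition is invalid.

No — edge (g,d) lies in no bag.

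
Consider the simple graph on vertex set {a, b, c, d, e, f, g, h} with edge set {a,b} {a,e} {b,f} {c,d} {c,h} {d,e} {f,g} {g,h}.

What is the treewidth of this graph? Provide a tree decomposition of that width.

Treewidth 2.
One such decomposition:
Bags: B1 = {a, b, e}  B2 = {b, e, f}  B3 = {e, f, g}  B4 = {e, g, h}  B5 = {c, e, h}  B6 = {c, d, e}
Tree: B1–B2, B2–B3, B3–B4, B4–B5, B5–B6

Each bag holds 3 vertices, so the decomposition has width 2, which upper-bounds the treewidth. Since e–a–b–f–g–h–c–d–e is a cycle in G, G is not acyclic. Forests are exactly the graphs of treewidth ≤ 1, so tw(G) ≥ 2. Combining the bounds, tw(G) = 2.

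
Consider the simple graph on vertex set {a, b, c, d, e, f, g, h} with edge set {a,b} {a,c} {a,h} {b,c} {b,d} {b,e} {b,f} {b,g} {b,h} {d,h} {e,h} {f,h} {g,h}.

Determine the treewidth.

2

A width-2 tree decomposition is:
Bags: B1 = {b, f, h}  B2 = {a, b, h}  B3 = {b, e, h}  B4 = {a, b, c}  B5 = {b, g, h}  B6 = {b, d, h}
Tree: B1–B2, B1–B3, B2–B4, B3–B5, B5–B6
Each bag holds 3 vertices, so the decomposition has width 2, which upper-bounds the treewidth. For the lower bound, the 3 vertices {b, d, h} are pairwise adjacent, and any tree decomposition puts a clique entirely inside one bag — forcing width ≥ 2. Therefore the treewidth is 2.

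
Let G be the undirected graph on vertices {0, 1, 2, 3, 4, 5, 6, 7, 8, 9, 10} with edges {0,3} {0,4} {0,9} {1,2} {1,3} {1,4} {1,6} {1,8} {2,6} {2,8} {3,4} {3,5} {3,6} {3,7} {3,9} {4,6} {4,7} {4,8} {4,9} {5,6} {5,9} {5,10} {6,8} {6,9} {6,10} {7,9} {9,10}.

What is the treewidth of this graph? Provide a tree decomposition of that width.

Treewidth 3.
Bags: B1 = {3, 4, 6, 9}  B2 = {0, 3, 4, 9}  B3 = {3, 5, 6, 9}  B4 = {1, 3, 4, 6}  B5 = {3, 4, 7, 9}  B6 = {1, 4, 6, 8}  B7 = {1, 2, 6, 8}  B8 = {5, 6, 9, 10}
Tree: B1–B2, B1–B3, B1–B4, B2–B5, B4–B6, B6–B7, B3–B8

The largest bag has 4 vertices, giving width 3; this decomposition certifies tw(G) ≤ 3. Conversely, {0, 3, 4, 9} is a clique of size 4, and the vertices of any clique must share a bag in every tree decomposition; so some bag has ≥ 4 vertices and tw(G) ≥ 3. Therefore the treewidth is 3.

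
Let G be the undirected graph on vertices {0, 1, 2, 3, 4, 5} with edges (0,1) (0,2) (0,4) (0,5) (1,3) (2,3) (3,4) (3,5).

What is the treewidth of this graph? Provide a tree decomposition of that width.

Treewidth 2.
One such decomposition:
Bags: B1 = {0, 3, 5}  B2 = {0, 3, 4}  B3 = {0, 2, 3}  B4 = {0, 1, 3}
Tree: B1–B2, B2–B3, B3–B4

The largest bag has 3 vertices, giving width 2; this decomposition certifies tw(G) ≤ 2. Since 3–5–0–4–3 is a cycle in G, G is not acyclic. Forests are exactly the graphs of treewidth ≤ 1, so tw(G) ≥ 2. Hence tw(G) = 2 exactly.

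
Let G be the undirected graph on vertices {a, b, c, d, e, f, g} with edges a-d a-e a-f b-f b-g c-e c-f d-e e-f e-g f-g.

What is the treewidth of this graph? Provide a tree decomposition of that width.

Treewidth 2.
Bags: B1 = {e, f, g}  B2 = {c, e, f}  B3 = {b, f, g}  B4 = {a, e, f}  B5 = {a, d, e}
Tree: B1–B2, B1–B3, B1–B4, B4–B5

Each bag holds 3 vertices, so the decomposition has width 2, which upper-bounds the treewidth. On the other hand G contains the 3-clique {a, d, e}. A clique must lie in a single bag of any decomposition, so no decomposition can have width below 2. Combining the bounds, tw(G) = 2.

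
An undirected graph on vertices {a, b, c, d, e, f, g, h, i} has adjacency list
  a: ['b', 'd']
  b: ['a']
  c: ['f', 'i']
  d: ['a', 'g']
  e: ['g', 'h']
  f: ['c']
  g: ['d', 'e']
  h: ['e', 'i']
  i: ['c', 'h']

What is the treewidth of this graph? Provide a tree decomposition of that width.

Every bag has size at most 2, so the width is 2 − 1 = 1 and tw(G) ≤ 1. Since G has at least one edge (e.g. b–a), it is not an edgeless graph, so tw(G) ≥ 1. Combining the bounds, tw(G) = 1.

Treewidth 1.
Bags: B1 = {a, b}  B2 = {a, d}  B3 = {d, g}  B4 = {e, g}  B5 = {e, h}  B6 = {h, i}  B7 = {c, i}  B8 = {c, f}
Tree: B1–B2, B2–B3, B3–B4, B4–B5, B5–B6, B6–B7, B7–B8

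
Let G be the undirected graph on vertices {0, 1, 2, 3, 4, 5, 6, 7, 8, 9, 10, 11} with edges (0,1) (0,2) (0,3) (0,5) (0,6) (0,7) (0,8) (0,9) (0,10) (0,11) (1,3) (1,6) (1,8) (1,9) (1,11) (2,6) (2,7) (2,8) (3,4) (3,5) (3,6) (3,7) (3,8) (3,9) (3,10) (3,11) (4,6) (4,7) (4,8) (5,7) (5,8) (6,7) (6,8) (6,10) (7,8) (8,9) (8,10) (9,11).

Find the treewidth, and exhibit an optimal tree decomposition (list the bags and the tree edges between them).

Every bag has size at most 5, so the width is 5 − 1 = 4 and tw(G) ≤ 4. For the lower bound, the 5 vertices {0, 2, 6, 7, 8} are pairwise adjacent, and any tree decomposition puts a clique entirely inside one bag — forcing width ≥ 4. Hence tw(G) = 4 exactly.

Treewidth 4.
One optimal decomposition is:
Bags: B1 = {0, 3, 6, 7, 8}  B2 = {0, 2, 6, 7, 8}  B3 = {0, 3, 6, 8, 10}  B4 = {3, 4, 6, 7, 8}  B5 = {0, 1, 3, 6, 8}  B6 = {0, 3, 5, 7, 8}  B7 = {0, 1, 3, 8, 9}  B8 = {0, 1, 3, 9, 11}
Tree: B1–B2, B1–B3, B1–B4, B1–B5, B1–B6, B5–B7, B7–B8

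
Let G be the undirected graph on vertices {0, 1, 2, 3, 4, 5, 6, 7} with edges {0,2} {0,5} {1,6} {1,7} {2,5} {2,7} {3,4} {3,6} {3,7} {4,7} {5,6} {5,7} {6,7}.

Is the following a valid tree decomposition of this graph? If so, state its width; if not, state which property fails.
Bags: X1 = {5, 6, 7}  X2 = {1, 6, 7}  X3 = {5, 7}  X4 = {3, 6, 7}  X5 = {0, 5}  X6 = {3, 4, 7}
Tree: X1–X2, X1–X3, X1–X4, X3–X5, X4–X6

No — vertex 2 appears in no bag.

A tree decomposition must satisfy three properties: every vertex lies in some bag; for every edge, both endpoints lie together in some bag; and for every vertex, the bags containing it form a connected subtree. Here vertex 2 appears in no bag, so the decomposition is invalid.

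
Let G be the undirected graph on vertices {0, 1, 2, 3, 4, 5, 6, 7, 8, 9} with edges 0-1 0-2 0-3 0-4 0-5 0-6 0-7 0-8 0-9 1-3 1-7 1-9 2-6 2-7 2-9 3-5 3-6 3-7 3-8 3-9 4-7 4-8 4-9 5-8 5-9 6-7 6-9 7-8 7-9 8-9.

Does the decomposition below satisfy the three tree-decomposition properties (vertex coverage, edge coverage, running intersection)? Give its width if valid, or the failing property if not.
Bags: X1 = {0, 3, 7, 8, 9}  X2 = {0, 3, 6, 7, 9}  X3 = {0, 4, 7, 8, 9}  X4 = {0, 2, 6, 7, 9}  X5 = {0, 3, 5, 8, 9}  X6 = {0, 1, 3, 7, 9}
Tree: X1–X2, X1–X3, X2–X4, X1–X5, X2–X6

Yes; width 4.

Vertex coverage: the bags together contain {0, 1, 2, 3, 4, 5, 6, 7, 8, 9}, the full vertex set. Edge coverage: each edge of G has both endpoints in at least one bag. Running intersection: for every vertex, the bags containing it form a connected subtree. All three properties hold, so this is a valid tree decomposition of width max|bag| − 1 = 4, and hence tw(G) ≤ 4.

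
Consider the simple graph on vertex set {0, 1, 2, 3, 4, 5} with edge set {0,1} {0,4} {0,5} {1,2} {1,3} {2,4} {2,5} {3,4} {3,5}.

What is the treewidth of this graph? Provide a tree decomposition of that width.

Every bag has size at most 4, so the width is 4 − 1 = 3 and tw(G) ≤ 3. For the lower bound: the 4 vertex sets {1,2}, {3,4}, {5}, {0} are disjoint, each induces a connected subgraph, and every pair is joined by at least one edge of G. Contracting each set to a single vertex therefore yields K_{4} as a minor, and since treewidth is minor-monotone, tw(G) ≥ tw(K_{4}) = 3. The upper and lower bounds meet at 3, so that is the treewidth.

Treewidth 3.
One optimal decomposition is:
Bags: B1 = {1, 2, 4, 5}  B2 = {1, 3, 4, 5}  B3 = {0, 1, 4, 5}
Tree: B1–B2, B2–B3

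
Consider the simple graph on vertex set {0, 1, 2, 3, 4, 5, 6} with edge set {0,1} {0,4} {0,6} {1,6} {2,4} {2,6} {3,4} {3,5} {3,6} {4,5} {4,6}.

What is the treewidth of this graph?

2

A width-2 tree decomposition is:
Bags: B1 = {0, 4, 6}  B2 = {3, 4, 6}  B3 = {3, 4, 5}  B4 = {0, 1, 6}  B5 = {2, 4, 6}
Tree: B1–B2, B2–B3, B1–B4, B2–B5
Each bag holds 3 vertices, so the decomposition has width 2, which upper-bounds the treewidth. On the other hand G contains the 3-clique {0, 1, 6}. A clique must lie in a single bag of any decomposition, so no decomposition can have width below 2. Hence tw(G) = 2 exactly.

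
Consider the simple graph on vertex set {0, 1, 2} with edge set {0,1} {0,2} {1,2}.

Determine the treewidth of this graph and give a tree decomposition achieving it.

Treewidth 2.
One optimal decomposition is:
Bags: B1 = {0, 1, 2}
Tree: (single bag)

A single bag containing all 3 vertices is trivially a valid decomposition of width 2. Conversely, {0, 1, 2} is a clique of size 3, and the vertices of any clique must share a bag in every tree decomposition; so some bag has ≥ 3 vertices and tw(G) ≥ 2. Therefore the treewidth is 2.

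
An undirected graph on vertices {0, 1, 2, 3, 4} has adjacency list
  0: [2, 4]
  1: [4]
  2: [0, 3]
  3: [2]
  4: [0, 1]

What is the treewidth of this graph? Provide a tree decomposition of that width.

Treewidth 1.
Bags: B1 = {1, 4}  B2 = {0, 4}  B3 = {0, 2}  B4 = {2, 3}
Tree: B1–B2, B2–B3, B3–B4

Every bag has size at most 2, so the width is 2 − 1 = 1 and tw(G) ≤ 1. Since G has at least one edge (e.g. 1–4), it is not an edgeless graph, so tw(G) ≥ 1. Combining the bounds, tw(G) = 1.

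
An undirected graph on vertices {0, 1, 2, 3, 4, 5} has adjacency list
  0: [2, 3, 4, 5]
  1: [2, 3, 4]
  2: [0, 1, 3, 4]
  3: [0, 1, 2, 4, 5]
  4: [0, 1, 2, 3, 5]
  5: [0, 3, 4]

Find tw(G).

A width-3 tree decomposition is:
Bags: B1 = {1, 2, 3, 4}  B2 = {0, 2, 3, 4}  B3 = {0, 3, 4, 5}
Tree: B1–B2, B2–B3
The largest bag has 4 vertices, giving width 3; this decomposition certifies tw(G) ≤ 3. Conversely, {0, 2, 3, 4} is a clique of size 4, and the vertices of any clique must share a bag in every tree decomposition; so some bag has ≥ 4 vertices and tw(G) ≥ 3. Combining the bounds, tw(G) = 3.

3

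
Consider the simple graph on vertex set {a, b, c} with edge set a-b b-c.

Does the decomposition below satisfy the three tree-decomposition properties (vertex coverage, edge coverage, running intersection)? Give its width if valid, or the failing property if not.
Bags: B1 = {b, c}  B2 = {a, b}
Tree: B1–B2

Checking the three conditions: (i) the bags cover all of {a, b, c}; (ii) for each edge, some bag contains both endpoints; (iii) the bags containing any fixed vertex form a subtree. All hold, so the decomposition is valid with width 2 − 1 = 1.

Yes; width 1.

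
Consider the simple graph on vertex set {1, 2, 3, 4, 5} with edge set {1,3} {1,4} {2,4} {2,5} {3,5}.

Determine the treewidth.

A width-2 tree decomposition is:
Bags: B1 = {2, 4, 5}  B2 = {3, 4, 5}  B3 = {1, 3, 4}
Tree: B1–B2, B2–B3
The largest bag has 3 vertices, giving width 2; this decomposition certifies tw(G) ≤ 2. For the lower bound, G contains the cycle 4–2–5–3–1–4, so G is not a forest; only forests have treewidth ≤ 1, hence tw(G) ≥ 2. Therefore the treewidth is 2.

2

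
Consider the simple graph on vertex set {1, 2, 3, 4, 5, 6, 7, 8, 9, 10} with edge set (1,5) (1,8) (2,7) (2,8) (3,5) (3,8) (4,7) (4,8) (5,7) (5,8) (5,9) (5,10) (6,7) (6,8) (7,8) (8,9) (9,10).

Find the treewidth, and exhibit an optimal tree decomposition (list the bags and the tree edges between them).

Treewidth 2.
Bags: B1 = {5, 7, 8}  B2 = {5, 8, 9}  B3 = {6, 7, 8}  B4 = {5, 9, 10}  B5 = {3, 5, 8}  B6 = {1, 5, 8}  B7 = {2, 7, 8}  B8 = {4, 7, 8}
Tree: B1–B2, B1–B3, B2–B4, B1–B5, B5–B6, B3–B7, B1–B8

Each bag holds 3 vertices, so the decomposition has width 2, which upper-bounds the treewidth. For the lower bound, the 3 vertices {2, 7, 8} are pairwise adjacent, and any tree decomposition puts a clique entirely inside one bag — forcing width ≥ 2. Combining the bounds, tw(G) = 2.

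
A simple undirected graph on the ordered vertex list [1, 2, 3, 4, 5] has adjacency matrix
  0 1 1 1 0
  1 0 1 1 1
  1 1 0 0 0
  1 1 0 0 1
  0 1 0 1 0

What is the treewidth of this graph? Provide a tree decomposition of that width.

Treewidth 2.
Bags: B1 = {1, 2, 4}  B2 = {1, 2, 3}  B3 = {2, 4, 5}
Tree: B1–B2, B1–B3

Every bag has size at most 3, so the width is 3 − 1 = 2 and tw(G) ≤ 2. Conversely, {1, 2, 3} is a clique of size 3, and the vertices of any clique must share a bag in every tree decomposition; so some bag has ≥ 3 vertices and tw(G) ≥ 2. Therefore the treewidth is 2.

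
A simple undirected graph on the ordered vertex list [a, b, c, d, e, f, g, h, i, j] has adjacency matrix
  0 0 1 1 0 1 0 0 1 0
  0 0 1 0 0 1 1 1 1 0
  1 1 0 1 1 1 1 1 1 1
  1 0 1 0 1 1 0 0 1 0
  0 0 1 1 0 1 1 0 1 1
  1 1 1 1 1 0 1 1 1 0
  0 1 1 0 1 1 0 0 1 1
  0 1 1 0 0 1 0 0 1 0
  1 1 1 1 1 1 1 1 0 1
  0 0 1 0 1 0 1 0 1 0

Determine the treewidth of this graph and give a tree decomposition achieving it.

Every bag has size at most 5, so the width is 5 − 1 = 4 and tw(G) ≤ 4. Conversely, {c, e, g, i, j} is a clique of size 5, and the vertices of any clique must share a bag in every tree decomposition; so some bag has ≥ 5 vertices and tw(G) ≥ 4. Combining the bounds, tw(G) = 4.

Treewidth 4.
One such decomposition:
Bags: B1 = {c, e, f, g, i}  B2 = {c, d, e, f, i}  B3 = {a, c, d, f, i}  B4 = {b, c, f, g, i}  B5 = {b, c, f, h, i}  B6 = {c, e, g, i, j}
Tree: B1–B2, B2–B3, B1–B4, B4–B5, B1–B6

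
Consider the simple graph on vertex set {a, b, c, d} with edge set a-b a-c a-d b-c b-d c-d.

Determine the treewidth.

A width-3 tree decomposition is:
Bags: B1 = {a, b, c, d}
Tree: (single bag)
With just one bag of size 4, the width is 4 − 1 = 3, so tw(G) ≤ 3. For the lower bound, the 4 vertices {a, b, c, d} are pairwise adjacent, and any tree decomposition puts a clique entirely inside one bag — forcing width ≥ 3. Hence tw(G) = 3 exactly.

3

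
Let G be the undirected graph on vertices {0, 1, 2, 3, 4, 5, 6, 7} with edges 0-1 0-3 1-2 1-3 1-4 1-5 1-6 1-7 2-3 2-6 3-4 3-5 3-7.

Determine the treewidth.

2

A width-2 tree decomposition is:
Bags: B1 = {1, 3, 5}  B2 = {1, 3, 7}  B3 = {1, 3, 4}  B4 = {1, 2, 3}  B5 = {0, 1, 3}  B6 = {1, 2, 6}
Tree: B1–B2, B1–B3, B2–B4, B2–B5, B4–B6
The largest bag has 3 vertices, giving width 2; this decomposition certifies tw(G) ≤ 2. Conversely, {0, 1, 3} is a clique of size 3, and the vertices of any clique must share a bag in every tree decomposition; so some bag has ≥ 3 vertices and tw(G) ≥ 2. The upper and lower bounds meet at 2, so that is the treewidth.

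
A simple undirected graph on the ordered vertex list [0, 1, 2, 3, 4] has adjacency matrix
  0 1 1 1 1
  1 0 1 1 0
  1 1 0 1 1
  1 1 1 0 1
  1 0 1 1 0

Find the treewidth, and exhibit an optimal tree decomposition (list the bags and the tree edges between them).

Treewidth 3.
One such decomposition:
Bags: B1 = {0, 2, 3, 4}  B2 = {0, 1, 2, 3}
Tree: B1–B2

Every bag has size at most 4, so the width is 4 − 1 = 3 and tw(G) ≤ 3. On the other hand G contains the 4-clique {0, 1, 2, 3}. A clique must lie in a single bag of any decomposition, so no decomposition can have width below 3. Hence tw(G) = 3 exactly.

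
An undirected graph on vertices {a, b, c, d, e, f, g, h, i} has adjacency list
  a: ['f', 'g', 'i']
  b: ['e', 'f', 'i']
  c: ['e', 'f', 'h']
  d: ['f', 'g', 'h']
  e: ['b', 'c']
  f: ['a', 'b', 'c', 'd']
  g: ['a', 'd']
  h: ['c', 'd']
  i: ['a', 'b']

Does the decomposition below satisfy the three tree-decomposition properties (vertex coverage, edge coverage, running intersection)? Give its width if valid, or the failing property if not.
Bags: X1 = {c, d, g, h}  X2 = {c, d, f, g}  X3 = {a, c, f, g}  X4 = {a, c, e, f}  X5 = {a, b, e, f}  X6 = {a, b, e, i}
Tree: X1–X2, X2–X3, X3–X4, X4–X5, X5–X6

Checking the three conditions: (i) the bags cover all of {a, b, c, d, e, f, g, h, i}; (ii) for each edge, some bag contains both endpoints; (iii) the bags containing any fixed vertex form a subtree. All hold, so the decomposition is valid with width 4 − 1 = 3.

Yes; width 3.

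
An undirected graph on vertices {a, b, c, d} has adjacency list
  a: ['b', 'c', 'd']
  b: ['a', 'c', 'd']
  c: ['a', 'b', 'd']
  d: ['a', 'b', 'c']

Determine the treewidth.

3

A width-3 tree decomposition is:
Bags: B1 = {a, b, c, d}
Tree: (single bag)
With just one bag of size 4, the width is 4 − 1 = 3, so tw(G) ≤ 3. For the lower bound, the 4 vertices {a, b, c, d} are pairwise adjacent, and any tree decomposition puts a clique entirely inside one bag — forcing width ≥ 3. The upper and lower bounds meet at 3, so that is the treewidth.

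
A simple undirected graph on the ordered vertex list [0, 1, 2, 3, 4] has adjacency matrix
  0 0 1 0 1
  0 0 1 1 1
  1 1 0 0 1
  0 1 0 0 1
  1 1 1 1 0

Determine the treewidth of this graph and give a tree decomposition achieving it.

Treewidth 2.
One such decomposition:
Bags: B1 = {1, 3, 4}  B2 = {1, 2, 4}  B3 = {0, 2, 4}
Tree: B1–B2, B2–B3

The largest bag has 3 vertices, giving width 2; this decomposition certifies tw(G) ≤ 2. On the other hand G contains the 3-clique {0, 2, 4}. A clique must lie in a single bag of any decomposition, so no decomposition can have width below 2. Therefore the treewidth is 2.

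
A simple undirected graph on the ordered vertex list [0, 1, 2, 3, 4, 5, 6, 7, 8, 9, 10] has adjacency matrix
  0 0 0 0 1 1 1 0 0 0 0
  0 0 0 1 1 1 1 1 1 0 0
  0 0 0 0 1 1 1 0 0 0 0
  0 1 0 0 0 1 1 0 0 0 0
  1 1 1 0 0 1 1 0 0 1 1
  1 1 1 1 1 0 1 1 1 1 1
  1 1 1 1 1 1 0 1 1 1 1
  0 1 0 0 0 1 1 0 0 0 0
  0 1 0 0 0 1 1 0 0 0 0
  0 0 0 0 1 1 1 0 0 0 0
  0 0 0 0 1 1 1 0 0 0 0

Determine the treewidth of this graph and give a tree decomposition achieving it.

Treewidth 3.
One such decomposition:
Bags: B1 = {1, 4, 5, 6}  B2 = {0, 4, 5, 6}  B3 = {4, 5, 6, 9}  B4 = {1, 3, 5, 6}  B5 = {4, 5, 6, 10}  B6 = {2, 4, 5, 6}  B7 = {1, 5, 6, 8}  B8 = {1, 5, 6, 7}
Tree: B1–B2, B1–B3, B1–B4, B1–B5, B3–B6, B1–B7, B1–B8

Every bag has size at most 4, so the width is 4 − 1 = 3 and tw(G) ≤ 3. On the other hand G contains the 4-clique {1, 5, 6, 8}. A clique must lie in a single bag of any decomposition, so no decomposition can have width below 3. Hence tw(G) = 3 exactly.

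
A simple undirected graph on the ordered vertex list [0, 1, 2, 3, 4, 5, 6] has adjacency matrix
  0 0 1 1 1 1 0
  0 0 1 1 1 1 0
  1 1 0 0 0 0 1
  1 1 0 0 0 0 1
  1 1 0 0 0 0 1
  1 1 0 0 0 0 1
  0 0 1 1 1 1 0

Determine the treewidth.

A width-3 tree decomposition is:
Bags: B1 = {0, 1, 5, 6}  B2 = {0, 1, 4, 6}  B3 = {0, 1, 3, 6}  B4 = {0, 1, 2, 6}
Tree: B1–B2, B2–B3, B3–B4
Every bag has size at most 4, so the width is 4 − 1 = 3 and tw(G) ≤ 3. For the lower bound: the 4 vertex sets {0,5}, {4,6}, {1}, {3} are disjoint, each induces a connected subgraph, and every pair is joined by at least one edge of G. Contracting each set to a single vertex therefore yields K_{4} as a minor, and since treewidth is minor-monotone, tw(G) ≥ tw(K_{4}) = 3. Combining the bounds, tw(G) = 3.

3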